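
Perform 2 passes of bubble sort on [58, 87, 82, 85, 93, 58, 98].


Initial: [58, 87, 82, 85, 93, 58, 98]
Pass 1: [58, 82, 85, 87, 58, 93, 98] (3 swaps)
Pass 2: [58, 82, 85, 58, 87, 93, 98] (1 swaps)

After 2 passes: [58, 82, 85, 58, 87, 93, 98]


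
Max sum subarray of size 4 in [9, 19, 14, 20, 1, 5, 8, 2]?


[0:4]: 62
[1:5]: 54
[2:6]: 40
[3:7]: 34
[4:8]: 16

Max: 62 at [0:4]


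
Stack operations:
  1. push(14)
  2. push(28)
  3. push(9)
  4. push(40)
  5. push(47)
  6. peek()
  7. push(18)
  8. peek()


push(14) -> [14]
push(28) -> [14, 28]
push(9) -> [14, 28, 9]
push(40) -> [14, 28, 9, 40]
push(47) -> [14, 28, 9, 40, 47]
peek()->47
push(18) -> [14, 28, 9, 40, 47, 18]
peek()->18

Final stack: [14, 28, 9, 40, 47, 18]


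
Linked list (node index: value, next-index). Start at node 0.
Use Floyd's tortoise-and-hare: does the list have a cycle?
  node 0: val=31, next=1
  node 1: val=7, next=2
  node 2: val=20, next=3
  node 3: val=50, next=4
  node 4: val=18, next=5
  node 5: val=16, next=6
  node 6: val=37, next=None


Floyd's tortoise (slow, +1) and hare (fast, +2):
  init: slow=0, fast=0
  step 1: slow=1, fast=2
  step 2: slow=2, fast=4
  step 3: slow=3, fast=6
  step 4: fast -> None, no cycle

Cycle: no


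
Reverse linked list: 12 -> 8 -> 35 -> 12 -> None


Step 1: curr=12, set curr.next=prev(None) | reversed so far: 12
Step 2: curr=8, set curr.next=prev(12) | reversed so far: 8 -> 12
Step 3: curr=35, set curr.next=prev(8) | reversed so far: 35 -> 8 -> 12
Step 4: curr=12, set curr.next=prev(35) | reversed so far: 12 -> 35 -> 8 -> 12

12 -> 35 -> 8 -> 12 -> None


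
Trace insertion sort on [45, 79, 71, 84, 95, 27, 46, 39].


Initial: [45, 79, 71, 84, 95, 27, 46, 39]
Insert 79: [45, 79, 71, 84, 95, 27, 46, 39]
Insert 71: [45, 71, 79, 84, 95, 27, 46, 39]
Insert 84: [45, 71, 79, 84, 95, 27, 46, 39]
Insert 95: [45, 71, 79, 84, 95, 27, 46, 39]
Insert 27: [27, 45, 71, 79, 84, 95, 46, 39]
Insert 46: [27, 45, 46, 71, 79, 84, 95, 39]
Insert 39: [27, 39, 45, 46, 71, 79, 84, 95]

Sorted: [27, 39, 45, 46, 71, 79, 84, 95]


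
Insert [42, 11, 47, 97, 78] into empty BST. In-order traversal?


Insert 42: root
Insert 11: L from 42
Insert 47: R from 42
Insert 97: R from 42 -> R from 47
Insert 78: R from 42 -> R from 47 -> L from 97

In-order: [11, 42, 47, 78, 97]


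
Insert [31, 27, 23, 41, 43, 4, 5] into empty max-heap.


Insert 31: [31]
Insert 27: [31, 27]
Insert 23: [31, 27, 23]
Insert 41: [41, 31, 23, 27]
Insert 43: [43, 41, 23, 27, 31]
Insert 4: [43, 41, 23, 27, 31, 4]
Insert 5: [43, 41, 23, 27, 31, 4, 5]

Final heap: [43, 41, 23, 27, 31, 4, 5]


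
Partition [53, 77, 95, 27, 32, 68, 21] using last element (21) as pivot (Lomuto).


Pivot: 21
Place pivot at 0: [21, 77, 95, 27, 32, 68, 53]

Partitioned: [21, 77, 95, 27, 32, 68, 53]


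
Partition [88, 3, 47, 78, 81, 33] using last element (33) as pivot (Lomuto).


Pivot: 33
  3 <= 33: swap -> [3, 88, 47, 78, 81, 33]
Place pivot at 1: [3, 33, 47, 78, 81, 88]

Partitioned: [3, 33, 47, 78, 81, 88]


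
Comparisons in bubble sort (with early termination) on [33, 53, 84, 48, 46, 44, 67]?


Algorithm: bubble sort (with early termination)
Input: [33, 53, 84, 48, 46, 44, 67]
Sorted: [33, 44, 46, 48, 53, 67, 84]

20


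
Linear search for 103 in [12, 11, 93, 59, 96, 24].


i=0: 12!=103
i=1: 11!=103
i=2: 93!=103
i=3: 59!=103
i=4: 96!=103
i=5: 24!=103

Not found, 6 comps


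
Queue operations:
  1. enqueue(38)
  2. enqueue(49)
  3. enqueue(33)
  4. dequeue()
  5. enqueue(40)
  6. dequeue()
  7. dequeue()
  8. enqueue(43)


enqueue(38) -> [38]
enqueue(49) -> [38, 49]
enqueue(33) -> [38, 49, 33]
dequeue()->38, [49, 33]
enqueue(40) -> [49, 33, 40]
dequeue()->49, [33, 40]
dequeue()->33, [40]
enqueue(43) -> [40, 43]

Final queue: [40, 43]


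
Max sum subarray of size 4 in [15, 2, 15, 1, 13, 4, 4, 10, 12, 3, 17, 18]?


[0:4]: 33
[1:5]: 31
[2:6]: 33
[3:7]: 22
[4:8]: 31
[5:9]: 30
[6:10]: 29
[7:11]: 42
[8:12]: 50

Max: 50 at [8:12]


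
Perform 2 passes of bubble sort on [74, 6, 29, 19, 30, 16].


Initial: [74, 6, 29, 19, 30, 16]
Pass 1: [6, 29, 19, 30, 16, 74] (5 swaps)
Pass 2: [6, 19, 29, 16, 30, 74] (2 swaps)

After 2 passes: [6, 19, 29, 16, 30, 74]


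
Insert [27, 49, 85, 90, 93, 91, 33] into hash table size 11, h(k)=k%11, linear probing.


Insert 27: h=5 -> slot 5
Insert 49: h=5, 1 probes -> slot 6
Insert 85: h=8 -> slot 8
Insert 90: h=2 -> slot 2
Insert 93: h=5, 2 probes -> slot 7
Insert 91: h=3 -> slot 3
Insert 33: h=0 -> slot 0

Table: [33, None, 90, 91, None, 27, 49, 93, 85, None, None]


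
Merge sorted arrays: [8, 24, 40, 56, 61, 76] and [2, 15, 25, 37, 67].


Take 2 from B
Take 8 from A
Take 15 from B
Take 24 from A
Take 25 from B
Take 37 from B
Take 40 from A
Take 56 from A
Take 61 from A
Take 67 from B

Merged: [2, 8, 15, 24, 25, 37, 40, 56, 61, 67, 76]


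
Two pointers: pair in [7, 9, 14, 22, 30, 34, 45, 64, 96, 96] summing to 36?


lo=0(7)+hi=9(96)=103
lo=0(7)+hi=8(96)=103
lo=0(7)+hi=7(64)=71
lo=0(7)+hi=6(45)=52
lo=0(7)+hi=5(34)=41
lo=0(7)+hi=4(30)=37
lo=0(7)+hi=3(22)=29
lo=1(9)+hi=3(22)=31
lo=2(14)+hi=3(22)=36

Yes: 14+22=36


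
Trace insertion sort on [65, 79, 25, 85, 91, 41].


Initial: [65, 79, 25, 85, 91, 41]
Insert 79: [65, 79, 25, 85, 91, 41]
Insert 25: [25, 65, 79, 85, 91, 41]
Insert 85: [25, 65, 79, 85, 91, 41]
Insert 91: [25, 65, 79, 85, 91, 41]
Insert 41: [25, 41, 65, 79, 85, 91]

Sorted: [25, 41, 65, 79, 85, 91]


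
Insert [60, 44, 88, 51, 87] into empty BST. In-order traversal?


Insert 60: root
Insert 44: L from 60
Insert 88: R from 60
Insert 51: L from 60 -> R from 44
Insert 87: R from 60 -> L from 88

In-order: [44, 51, 60, 87, 88]


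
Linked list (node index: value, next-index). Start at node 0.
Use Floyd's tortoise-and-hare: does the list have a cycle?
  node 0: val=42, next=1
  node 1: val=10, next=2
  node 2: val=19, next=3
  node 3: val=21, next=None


Floyd's tortoise (slow, +1) and hare (fast, +2):
  init: slow=0, fast=0
  step 1: slow=1, fast=2
  step 2: fast 2->3->None, no cycle

Cycle: no


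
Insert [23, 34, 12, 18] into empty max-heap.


Insert 23: [23]
Insert 34: [34, 23]
Insert 12: [34, 23, 12]
Insert 18: [34, 23, 12, 18]

Final heap: [34, 23, 12, 18]


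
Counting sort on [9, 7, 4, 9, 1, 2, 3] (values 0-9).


Input: [9, 7, 4, 9, 1, 2, 3]
Counts: [0, 1, 1, 1, 1, 0, 0, 1, 0, 2]

Sorted: [1, 2, 3, 4, 7, 9, 9]


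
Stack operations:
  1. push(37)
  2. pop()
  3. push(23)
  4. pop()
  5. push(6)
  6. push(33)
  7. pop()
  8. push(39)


push(37) -> [37]
pop()->37, []
push(23) -> [23]
pop()->23, []
push(6) -> [6]
push(33) -> [6, 33]
pop()->33, [6]
push(39) -> [6, 39]

Final stack: [6, 39]


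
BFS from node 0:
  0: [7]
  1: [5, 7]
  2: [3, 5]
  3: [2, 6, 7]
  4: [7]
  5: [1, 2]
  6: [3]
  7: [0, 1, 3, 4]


Visit 0, enqueue [7]
Visit 7, enqueue [1, 3, 4]
Visit 1, enqueue [5]
Visit 3, enqueue [2, 6]
Visit 4, enqueue []
Visit 5, enqueue []
Visit 2, enqueue []
Visit 6, enqueue []

BFS order: [0, 7, 1, 3, 4, 5, 2, 6]


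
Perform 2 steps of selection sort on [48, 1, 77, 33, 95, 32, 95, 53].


Initial: [48, 1, 77, 33, 95, 32, 95, 53]
Step 1: min=1 at 1
  Swap: [1, 48, 77, 33, 95, 32, 95, 53]
Step 2: min=32 at 5
  Swap: [1, 32, 77, 33, 95, 48, 95, 53]

After 2 steps: [1, 32, 77, 33, 95, 48, 95, 53]


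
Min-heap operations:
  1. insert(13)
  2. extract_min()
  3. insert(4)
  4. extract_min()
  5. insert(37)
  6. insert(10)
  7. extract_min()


insert(13) -> [13]
extract_min()->13, []
insert(4) -> [4]
extract_min()->4, []
insert(37) -> [37]
insert(10) -> [10, 37]
extract_min()->10, [37]

Final heap: [37]


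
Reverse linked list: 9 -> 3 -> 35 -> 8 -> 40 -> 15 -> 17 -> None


Step 1: curr=9, set curr.next=prev(None) | reversed so far: 9
Step 2: curr=3, set curr.next=prev(9) | reversed so far: 3 -> 9
Step 3: curr=35, set curr.next=prev(3) | reversed so far: 35 -> 3 -> 9
Step 4: curr=8, set curr.next=prev(35) | reversed so far: 8 -> 35 -> 3 -> 9
Step 5: curr=40, set curr.next=prev(8) | reversed so far: 40 -> 8 -> 35 -> 3 -> 9
Step 6: curr=15, set curr.next=prev(40) | reversed so far: 15 -> 40 -> 8 -> 35 -> 3 -> 9
Step 7: curr=17, set curr.next=prev(15) | reversed so far: 17 -> 15 -> 40 -> 8 -> 35 -> 3 -> 9

17 -> 15 -> 40 -> 8 -> 35 -> 3 -> 9 -> None


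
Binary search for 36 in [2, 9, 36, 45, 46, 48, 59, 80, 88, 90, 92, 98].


Step 1: lo=0, hi=11, mid=5, val=48
Step 2: lo=0, hi=4, mid=2, val=36

Found at index 2


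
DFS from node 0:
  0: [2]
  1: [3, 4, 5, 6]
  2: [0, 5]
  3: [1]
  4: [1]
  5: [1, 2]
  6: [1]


Visit 0, push [2]
Visit 2, push [5]
Visit 5, push [1]
Visit 1, push [6, 4, 3]
Visit 3, push []
Visit 4, push []
Visit 6, push []

DFS order: [0, 2, 5, 1, 3, 4, 6]


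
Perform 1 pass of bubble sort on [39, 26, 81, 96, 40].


Initial: [39, 26, 81, 96, 40]
Pass 1: [26, 39, 81, 40, 96] (2 swaps)

After 1 pass: [26, 39, 81, 40, 96]


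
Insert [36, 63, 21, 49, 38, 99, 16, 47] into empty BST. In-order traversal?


Insert 36: root
Insert 63: R from 36
Insert 21: L from 36
Insert 49: R from 36 -> L from 63
Insert 38: R from 36 -> L from 63 -> L from 49
Insert 99: R from 36 -> R from 63
Insert 16: L from 36 -> L from 21
Insert 47: R from 36 -> L from 63 -> L from 49 -> R from 38

In-order: [16, 21, 36, 38, 47, 49, 63, 99]


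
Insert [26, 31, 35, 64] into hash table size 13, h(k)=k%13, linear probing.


Insert 26: h=0 -> slot 0
Insert 31: h=5 -> slot 5
Insert 35: h=9 -> slot 9
Insert 64: h=12 -> slot 12

Table: [26, None, None, None, None, 31, None, None, None, 35, None, None, 64]


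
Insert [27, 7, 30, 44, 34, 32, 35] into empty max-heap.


Insert 27: [27]
Insert 7: [27, 7]
Insert 30: [30, 7, 27]
Insert 44: [44, 30, 27, 7]
Insert 34: [44, 34, 27, 7, 30]
Insert 32: [44, 34, 32, 7, 30, 27]
Insert 35: [44, 34, 35, 7, 30, 27, 32]

Final heap: [44, 34, 35, 7, 30, 27, 32]


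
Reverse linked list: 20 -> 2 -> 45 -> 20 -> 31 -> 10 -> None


Step 1: curr=20, set curr.next=prev(None) | reversed so far: 20
Step 2: curr=2, set curr.next=prev(20) | reversed so far: 2 -> 20
Step 3: curr=45, set curr.next=prev(2) | reversed so far: 45 -> 2 -> 20
Step 4: curr=20, set curr.next=prev(45) | reversed so far: 20 -> 45 -> 2 -> 20
Step 5: curr=31, set curr.next=prev(20) | reversed so far: 31 -> 20 -> 45 -> 2 -> 20
Step 6: curr=10, set curr.next=prev(31) | reversed so far: 10 -> 31 -> 20 -> 45 -> 2 -> 20

10 -> 31 -> 20 -> 45 -> 2 -> 20 -> None


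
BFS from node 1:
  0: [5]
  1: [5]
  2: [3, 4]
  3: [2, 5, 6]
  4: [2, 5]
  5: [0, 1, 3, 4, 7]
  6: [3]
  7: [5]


Visit 1, enqueue [5]
Visit 5, enqueue [0, 3, 4, 7]
Visit 0, enqueue []
Visit 3, enqueue [2, 6]
Visit 4, enqueue []
Visit 7, enqueue []
Visit 2, enqueue []
Visit 6, enqueue []

BFS order: [1, 5, 0, 3, 4, 7, 2, 6]


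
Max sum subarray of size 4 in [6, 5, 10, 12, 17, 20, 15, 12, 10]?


[0:4]: 33
[1:5]: 44
[2:6]: 59
[3:7]: 64
[4:8]: 64
[5:9]: 57

Max: 64 at [3:7]


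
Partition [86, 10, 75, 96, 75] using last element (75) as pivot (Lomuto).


Pivot: 75
  10 <= 75: swap -> [10, 86, 75, 96, 75]
  75 <= 75: swap -> [10, 75, 86, 96, 75]
Place pivot at 2: [10, 75, 75, 96, 86]

Partitioned: [10, 75, 75, 96, 86]


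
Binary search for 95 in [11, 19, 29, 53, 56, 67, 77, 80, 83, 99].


Step 1: lo=0, hi=9, mid=4, val=56
Step 2: lo=5, hi=9, mid=7, val=80
Step 3: lo=8, hi=9, mid=8, val=83
Step 4: lo=9, hi=9, mid=9, val=99

Not found


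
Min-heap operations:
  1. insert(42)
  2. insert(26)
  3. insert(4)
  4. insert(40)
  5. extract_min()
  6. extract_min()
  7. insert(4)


insert(42) -> [42]
insert(26) -> [26, 42]
insert(4) -> [4, 42, 26]
insert(40) -> [4, 40, 26, 42]
extract_min()->4, [26, 40, 42]
extract_min()->26, [40, 42]
insert(4) -> [4, 42, 40]

Final heap: [4, 42, 40]


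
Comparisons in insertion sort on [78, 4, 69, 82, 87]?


Algorithm: insertion sort
Input: [78, 4, 69, 82, 87]
Sorted: [4, 69, 78, 82, 87]

5


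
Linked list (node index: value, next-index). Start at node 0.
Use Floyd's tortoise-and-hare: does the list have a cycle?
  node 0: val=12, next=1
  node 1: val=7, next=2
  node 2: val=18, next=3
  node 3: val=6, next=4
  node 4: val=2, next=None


Floyd's tortoise (slow, +1) and hare (fast, +2):
  init: slow=0, fast=0
  step 1: slow=1, fast=2
  step 2: slow=2, fast=4
  step 3: fast -> None, no cycle

Cycle: no


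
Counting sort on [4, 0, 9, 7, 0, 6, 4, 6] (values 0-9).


Input: [4, 0, 9, 7, 0, 6, 4, 6]
Counts: [2, 0, 0, 0, 2, 0, 2, 1, 0, 1]

Sorted: [0, 0, 4, 4, 6, 6, 7, 9]


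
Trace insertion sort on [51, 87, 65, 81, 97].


Initial: [51, 87, 65, 81, 97]
Insert 87: [51, 87, 65, 81, 97]
Insert 65: [51, 65, 87, 81, 97]
Insert 81: [51, 65, 81, 87, 97]
Insert 97: [51, 65, 81, 87, 97]

Sorted: [51, 65, 81, 87, 97]


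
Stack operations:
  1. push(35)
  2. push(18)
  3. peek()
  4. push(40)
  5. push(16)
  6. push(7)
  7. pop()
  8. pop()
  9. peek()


push(35) -> [35]
push(18) -> [35, 18]
peek()->18
push(40) -> [35, 18, 40]
push(16) -> [35, 18, 40, 16]
push(7) -> [35, 18, 40, 16, 7]
pop()->7, [35, 18, 40, 16]
pop()->16, [35, 18, 40]
peek()->40

Final stack: [35, 18, 40]


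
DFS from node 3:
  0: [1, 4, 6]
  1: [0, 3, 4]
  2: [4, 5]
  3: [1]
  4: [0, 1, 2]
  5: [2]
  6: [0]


Visit 3, push [1]
Visit 1, push [4, 0]
Visit 0, push [6, 4]
Visit 4, push [2]
Visit 2, push [5]
Visit 5, push []
Visit 6, push []

DFS order: [3, 1, 0, 4, 2, 5, 6]


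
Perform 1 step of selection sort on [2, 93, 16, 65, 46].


Initial: [2, 93, 16, 65, 46]
Step 1: min=2 at 0
  Swap: [2, 93, 16, 65, 46]

After 1 step: [2, 93, 16, 65, 46]


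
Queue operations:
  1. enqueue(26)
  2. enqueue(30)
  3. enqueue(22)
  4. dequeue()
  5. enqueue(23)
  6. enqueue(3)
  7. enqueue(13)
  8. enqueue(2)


enqueue(26) -> [26]
enqueue(30) -> [26, 30]
enqueue(22) -> [26, 30, 22]
dequeue()->26, [30, 22]
enqueue(23) -> [30, 22, 23]
enqueue(3) -> [30, 22, 23, 3]
enqueue(13) -> [30, 22, 23, 3, 13]
enqueue(2) -> [30, 22, 23, 3, 13, 2]

Final queue: [30, 22, 23, 3, 13, 2]


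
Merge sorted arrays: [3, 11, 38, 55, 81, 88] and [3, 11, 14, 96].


Take 3 from A
Take 3 from B
Take 11 from A
Take 11 from B
Take 14 from B
Take 38 from A
Take 55 from A
Take 81 from A
Take 88 from A

Merged: [3, 3, 11, 11, 14, 38, 55, 81, 88, 96]


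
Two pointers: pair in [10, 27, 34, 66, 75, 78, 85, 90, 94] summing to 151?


lo=0(10)+hi=8(94)=104
lo=1(27)+hi=8(94)=121
lo=2(34)+hi=8(94)=128
lo=3(66)+hi=8(94)=160
lo=3(66)+hi=7(90)=156
lo=3(66)+hi=6(85)=151

Yes: 66+85=151


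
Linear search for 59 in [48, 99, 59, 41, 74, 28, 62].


i=0: 48!=59
i=1: 99!=59
i=2: 59==59 found!

Found at 2, 3 comps


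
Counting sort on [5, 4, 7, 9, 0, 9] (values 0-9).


Input: [5, 4, 7, 9, 0, 9]
Counts: [1, 0, 0, 0, 1, 1, 0, 1, 0, 2]

Sorted: [0, 4, 5, 7, 9, 9]


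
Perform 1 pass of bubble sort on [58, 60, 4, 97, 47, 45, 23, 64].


Initial: [58, 60, 4, 97, 47, 45, 23, 64]
Pass 1: [58, 4, 60, 47, 45, 23, 64, 97] (5 swaps)

After 1 pass: [58, 4, 60, 47, 45, 23, 64, 97]


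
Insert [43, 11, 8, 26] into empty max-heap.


Insert 43: [43]
Insert 11: [43, 11]
Insert 8: [43, 11, 8]
Insert 26: [43, 26, 8, 11]

Final heap: [43, 26, 8, 11]


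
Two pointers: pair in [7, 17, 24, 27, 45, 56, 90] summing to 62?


lo=0(7)+hi=6(90)=97
lo=0(7)+hi=5(56)=63
lo=0(7)+hi=4(45)=52
lo=1(17)+hi=4(45)=62

Yes: 17+45=62


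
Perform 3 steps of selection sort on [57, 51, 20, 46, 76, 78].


Initial: [57, 51, 20, 46, 76, 78]
Step 1: min=20 at 2
  Swap: [20, 51, 57, 46, 76, 78]
Step 2: min=46 at 3
  Swap: [20, 46, 57, 51, 76, 78]
Step 3: min=51 at 3
  Swap: [20, 46, 51, 57, 76, 78]

After 3 steps: [20, 46, 51, 57, 76, 78]


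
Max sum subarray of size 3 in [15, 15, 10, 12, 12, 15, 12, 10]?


[0:3]: 40
[1:4]: 37
[2:5]: 34
[3:6]: 39
[4:7]: 39
[5:8]: 37

Max: 40 at [0:3]


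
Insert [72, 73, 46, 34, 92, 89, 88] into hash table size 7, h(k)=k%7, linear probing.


Insert 72: h=2 -> slot 2
Insert 73: h=3 -> slot 3
Insert 46: h=4 -> slot 4
Insert 34: h=6 -> slot 6
Insert 92: h=1 -> slot 1
Insert 89: h=5 -> slot 5
Insert 88: h=4, 3 probes -> slot 0

Table: [88, 92, 72, 73, 46, 89, 34]


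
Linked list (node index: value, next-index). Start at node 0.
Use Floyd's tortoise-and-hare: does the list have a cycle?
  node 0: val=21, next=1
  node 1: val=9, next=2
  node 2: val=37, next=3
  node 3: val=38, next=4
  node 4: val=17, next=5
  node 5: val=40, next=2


Floyd's tortoise (slow, +1) and hare (fast, +2):
  init: slow=0, fast=0
  step 1: slow=1, fast=2
  step 2: slow=2, fast=4
  step 3: slow=3, fast=2
  step 4: slow=4, fast=4
  slow == fast at node 4: cycle detected

Cycle: yes


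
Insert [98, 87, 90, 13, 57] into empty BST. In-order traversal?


Insert 98: root
Insert 87: L from 98
Insert 90: L from 98 -> R from 87
Insert 13: L from 98 -> L from 87
Insert 57: L from 98 -> L from 87 -> R from 13

In-order: [13, 57, 87, 90, 98]


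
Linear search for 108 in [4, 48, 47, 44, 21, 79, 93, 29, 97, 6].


i=0: 4!=108
i=1: 48!=108
i=2: 47!=108
i=3: 44!=108
i=4: 21!=108
i=5: 79!=108
i=6: 93!=108
i=7: 29!=108
i=8: 97!=108
i=9: 6!=108

Not found, 10 comps


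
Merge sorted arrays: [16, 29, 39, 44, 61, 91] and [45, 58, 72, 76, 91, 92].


Take 16 from A
Take 29 from A
Take 39 from A
Take 44 from A
Take 45 from B
Take 58 from B
Take 61 from A
Take 72 from B
Take 76 from B
Take 91 from A

Merged: [16, 29, 39, 44, 45, 58, 61, 72, 76, 91, 91, 92]


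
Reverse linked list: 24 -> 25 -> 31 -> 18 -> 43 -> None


Step 1: curr=24, set curr.next=prev(None) | reversed so far: 24
Step 2: curr=25, set curr.next=prev(24) | reversed so far: 25 -> 24
Step 3: curr=31, set curr.next=prev(25) | reversed so far: 31 -> 25 -> 24
Step 4: curr=18, set curr.next=prev(31) | reversed so far: 18 -> 31 -> 25 -> 24
Step 5: curr=43, set curr.next=prev(18) | reversed so far: 43 -> 18 -> 31 -> 25 -> 24

43 -> 18 -> 31 -> 25 -> 24 -> None


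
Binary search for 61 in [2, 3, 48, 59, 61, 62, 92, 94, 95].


Step 1: lo=0, hi=8, mid=4, val=61

Found at index 4


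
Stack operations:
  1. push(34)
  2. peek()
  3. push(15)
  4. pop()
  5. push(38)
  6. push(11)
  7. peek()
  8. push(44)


push(34) -> [34]
peek()->34
push(15) -> [34, 15]
pop()->15, [34]
push(38) -> [34, 38]
push(11) -> [34, 38, 11]
peek()->11
push(44) -> [34, 38, 11, 44]

Final stack: [34, 38, 11, 44]


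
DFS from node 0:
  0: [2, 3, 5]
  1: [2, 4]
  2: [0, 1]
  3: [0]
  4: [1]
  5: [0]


Visit 0, push [5, 3, 2]
Visit 2, push [1]
Visit 1, push [4]
Visit 4, push []
Visit 3, push []
Visit 5, push []

DFS order: [0, 2, 1, 4, 3, 5]


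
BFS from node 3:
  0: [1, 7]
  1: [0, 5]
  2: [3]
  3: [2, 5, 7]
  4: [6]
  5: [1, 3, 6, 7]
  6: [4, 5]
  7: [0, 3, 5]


Visit 3, enqueue [2, 5, 7]
Visit 2, enqueue []
Visit 5, enqueue [1, 6]
Visit 7, enqueue [0]
Visit 1, enqueue []
Visit 6, enqueue [4]
Visit 0, enqueue []
Visit 4, enqueue []

BFS order: [3, 2, 5, 7, 1, 6, 0, 4]


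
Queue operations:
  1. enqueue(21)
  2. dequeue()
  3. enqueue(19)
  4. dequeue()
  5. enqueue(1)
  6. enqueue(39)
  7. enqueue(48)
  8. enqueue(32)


enqueue(21) -> [21]
dequeue()->21, []
enqueue(19) -> [19]
dequeue()->19, []
enqueue(1) -> [1]
enqueue(39) -> [1, 39]
enqueue(48) -> [1, 39, 48]
enqueue(32) -> [1, 39, 48, 32]

Final queue: [1, 39, 48, 32]


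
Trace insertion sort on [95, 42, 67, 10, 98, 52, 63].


Initial: [95, 42, 67, 10, 98, 52, 63]
Insert 42: [42, 95, 67, 10, 98, 52, 63]
Insert 67: [42, 67, 95, 10, 98, 52, 63]
Insert 10: [10, 42, 67, 95, 98, 52, 63]
Insert 98: [10, 42, 67, 95, 98, 52, 63]
Insert 52: [10, 42, 52, 67, 95, 98, 63]
Insert 63: [10, 42, 52, 63, 67, 95, 98]

Sorted: [10, 42, 52, 63, 67, 95, 98]


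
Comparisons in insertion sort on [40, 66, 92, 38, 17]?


Algorithm: insertion sort
Input: [40, 66, 92, 38, 17]
Sorted: [17, 38, 40, 66, 92]

9


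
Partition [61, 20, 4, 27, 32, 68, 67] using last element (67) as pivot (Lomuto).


Pivot: 67
  61 <= 67: advance i (no swap)
  20 <= 67: advance i (no swap)
  4 <= 67: advance i (no swap)
  27 <= 67: advance i (no swap)
  32 <= 67: advance i (no swap)
Place pivot at 5: [61, 20, 4, 27, 32, 67, 68]

Partitioned: [61, 20, 4, 27, 32, 67, 68]


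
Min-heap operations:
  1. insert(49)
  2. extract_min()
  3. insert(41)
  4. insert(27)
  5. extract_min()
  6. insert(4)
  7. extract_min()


insert(49) -> [49]
extract_min()->49, []
insert(41) -> [41]
insert(27) -> [27, 41]
extract_min()->27, [41]
insert(4) -> [4, 41]
extract_min()->4, [41]

Final heap: [41]


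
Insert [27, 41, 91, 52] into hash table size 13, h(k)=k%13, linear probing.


Insert 27: h=1 -> slot 1
Insert 41: h=2 -> slot 2
Insert 91: h=0 -> slot 0
Insert 52: h=0, 3 probes -> slot 3

Table: [91, 27, 41, 52, None, None, None, None, None, None, None, None, None]


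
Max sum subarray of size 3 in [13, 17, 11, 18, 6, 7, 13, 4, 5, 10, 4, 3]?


[0:3]: 41
[1:4]: 46
[2:5]: 35
[3:6]: 31
[4:7]: 26
[5:8]: 24
[6:9]: 22
[7:10]: 19
[8:11]: 19
[9:12]: 17

Max: 46 at [1:4]


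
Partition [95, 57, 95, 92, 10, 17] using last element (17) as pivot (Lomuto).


Pivot: 17
  10 <= 17: swap -> [10, 57, 95, 92, 95, 17]
Place pivot at 1: [10, 17, 95, 92, 95, 57]

Partitioned: [10, 17, 95, 92, 95, 57]


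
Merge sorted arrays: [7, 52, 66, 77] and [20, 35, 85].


Take 7 from A
Take 20 from B
Take 35 from B
Take 52 from A
Take 66 from A
Take 77 from A

Merged: [7, 20, 35, 52, 66, 77, 85]


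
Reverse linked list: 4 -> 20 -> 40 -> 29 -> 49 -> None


Step 1: curr=4, set curr.next=prev(None) | reversed so far: 4
Step 2: curr=20, set curr.next=prev(4) | reversed so far: 20 -> 4
Step 3: curr=40, set curr.next=prev(20) | reversed so far: 40 -> 20 -> 4
Step 4: curr=29, set curr.next=prev(40) | reversed so far: 29 -> 40 -> 20 -> 4
Step 5: curr=49, set curr.next=prev(29) | reversed so far: 49 -> 29 -> 40 -> 20 -> 4

49 -> 29 -> 40 -> 20 -> 4 -> None


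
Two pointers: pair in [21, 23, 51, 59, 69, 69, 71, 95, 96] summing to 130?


lo=0(21)+hi=8(96)=117
lo=1(23)+hi=8(96)=119
lo=2(51)+hi=8(96)=147
lo=2(51)+hi=7(95)=146
lo=2(51)+hi=6(71)=122
lo=3(59)+hi=6(71)=130

Yes: 59+71=130


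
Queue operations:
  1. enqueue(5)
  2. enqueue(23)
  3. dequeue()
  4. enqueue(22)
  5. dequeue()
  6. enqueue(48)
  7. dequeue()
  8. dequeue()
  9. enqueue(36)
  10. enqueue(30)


enqueue(5) -> [5]
enqueue(23) -> [5, 23]
dequeue()->5, [23]
enqueue(22) -> [23, 22]
dequeue()->23, [22]
enqueue(48) -> [22, 48]
dequeue()->22, [48]
dequeue()->48, []
enqueue(36) -> [36]
enqueue(30) -> [36, 30]

Final queue: [36, 30]


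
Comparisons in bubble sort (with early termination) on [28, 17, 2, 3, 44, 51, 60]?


Algorithm: bubble sort (with early termination)
Input: [28, 17, 2, 3, 44, 51, 60]
Sorted: [2, 3, 17, 28, 44, 51, 60]

15


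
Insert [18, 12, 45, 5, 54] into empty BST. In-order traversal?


Insert 18: root
Insert 12: L from 18
Insert 45: R from 18
Insert 5: L from 18 -> L from 12
Insert 54: R from 18 -> R from 45

In-order: [5, 12, 18, 45, 54]


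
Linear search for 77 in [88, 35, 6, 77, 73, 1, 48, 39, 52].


i=0: 88!=77
i=1: 35!=77
i=2: 6!=77
i=3: 77==77 found!

Found at 3, 4 comps


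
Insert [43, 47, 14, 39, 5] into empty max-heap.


Insert 43: [43]
Insert 47: [47, 43]
Insert 14: [47, 43, 14]
Insert 39: [47, 43, 14, 39]
Insert 5: [47, 43, 14, 39, 5]

Final heap: [47, 43, 14, 39, 5]


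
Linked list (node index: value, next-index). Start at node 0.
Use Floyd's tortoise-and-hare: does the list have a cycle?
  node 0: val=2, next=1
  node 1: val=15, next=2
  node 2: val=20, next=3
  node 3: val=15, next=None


Floyd's tortoise (slow, +1) and hare (fast, +2):
  init: slow=0, fast=0
  step 1: slow=1, fast=2
  step 2: fast 2->3->None, no cycle

Cycle: no


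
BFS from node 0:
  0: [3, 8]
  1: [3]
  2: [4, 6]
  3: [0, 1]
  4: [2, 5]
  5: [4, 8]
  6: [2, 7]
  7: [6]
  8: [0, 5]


Visit 0, enqueue [3, 8]
Visit 3, enqueue [1]
Visit 8, enqueue [5]
Visit 1, enqueue []
Visit 5, enqueue [4]
Visit 4, enqueue [2]
Visit 2, enqueue [6]
Visit 6, enqueue [7]
Visit 7, enqueue []

BFS order: [0, 3, 8, 1, 5, 4, 2, 6, 7]


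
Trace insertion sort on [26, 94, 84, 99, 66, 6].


Initial: [26, 94, 84, 99, 66, 6]
Insert 94: [26, 94, 84, 99, 66, 6]
Insert 84: [26, 84, 94, 99, 66, 6]
Insert 99: [26, 84, 94, 99, 66, 6]
Insert 66: [26, 66, 84, 94, 99, 6]
Insert 6: [6, 26, 66, 84, 94, 99]

Sorted: [6, 26, 66, 84, 94, 99]


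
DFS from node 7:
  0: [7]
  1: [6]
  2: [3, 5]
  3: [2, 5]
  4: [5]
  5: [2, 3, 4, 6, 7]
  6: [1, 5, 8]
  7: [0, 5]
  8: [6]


Visit 7, push [5, 0]
Visit 0, push []
Visit 5, push [6, 4, 3, 2]
Visit 2, push [3]
Visit 3, push []
Visit 4, push []
Visit 6, push [8, 1]
Visit 1, push []
Visit 8, push []

DFS order: [7, 0, 5, 2, 3, 4, 6, 1, 8]


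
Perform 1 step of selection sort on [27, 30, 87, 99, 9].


Initial: [27, 30, 87, 99, 9]
Step 1: min=9 at 4
  Swap: [9, 30, 87, 99, 27]

After 1 step: [9, 30, 87, 99, 27]


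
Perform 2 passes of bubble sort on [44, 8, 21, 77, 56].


Initial: [44, 8, 21, 77, 56]
Pass 1: [8, 21, 44, 56, 77] (3 swaps)
Pass 2: [8, 21, 44, 56, 77] (0 swaps)

After 2 passes: [8, 21, 44, 56, 77]


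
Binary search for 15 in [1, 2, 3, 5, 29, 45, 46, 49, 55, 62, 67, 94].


Step 1: lo=0, hi=11, mid=5, val=45
Step 2: lo=0, hi=4, mid=2, val=3
Step 3: lo=3, hi=4, mid=3, val=5
Step 4: lo=4, hi=4, mid=4, val=29

Not found


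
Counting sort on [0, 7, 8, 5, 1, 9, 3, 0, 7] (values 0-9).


Input: [0, 7, 8, 5, 1, 9, 3, 0, 7]
Counts: [2, 1, 0, 1, 0, 1, 0, 2, 1, 1]

Sorted: [0, 0, 1, 3, 5, 7, 7, 8, 9]


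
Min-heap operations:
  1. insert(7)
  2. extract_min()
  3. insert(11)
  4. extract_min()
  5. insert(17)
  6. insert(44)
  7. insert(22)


insert(7) -> [7]
extract_min()->7, []
insert(11) -> [11]
extract_min()->11, []
insert(17) -> [17]
insert(44) -> [17, 44]
insert(22) -> [17, 44, 22]

Final heap: [17, 44, 22]


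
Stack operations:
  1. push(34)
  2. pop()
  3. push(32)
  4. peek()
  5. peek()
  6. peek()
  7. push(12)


push(34) -> [34]
pop()->34, []
push(32) -> [32]
peek()->32
peek()->32
peek()->32
push(12) -> [32, 12]

Final stack: [32, 12]


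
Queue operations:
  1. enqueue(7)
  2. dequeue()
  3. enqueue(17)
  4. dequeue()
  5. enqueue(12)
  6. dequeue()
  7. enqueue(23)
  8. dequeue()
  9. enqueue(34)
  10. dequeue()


enqueue(7) -> [7]
dequeue()->7, []
enqueue(17) -> [17]
dequeue()->17, []
enqueue(12) -> [12]
dequeue()->12, []
enqueue(23) -> [23]
dequeue()->23, []
enqueue(34) -> [34]
dequeue()->34, []

Final queue: []


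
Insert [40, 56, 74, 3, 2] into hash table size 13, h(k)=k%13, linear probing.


Insert 40: h=1 -> slot 1
Insert 56: h=4 -> slot 4
Insert 74: h=9 -> slot 9
Insert 3: h=3 -> slot 3
Insert 2: h=2 -> slot 2

Table: [None, 40, 2, 3, 56, None, None, None, None, 74, None, None, None]


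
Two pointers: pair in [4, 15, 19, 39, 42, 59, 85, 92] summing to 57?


lo=0(4)+hi=7(92)=96
lo=0(4)+hi=6(85)=89
lo=0(4)+hi=5(59)=63
lo=0(4)+hi=4(42)=46
lo=1(15)+hi=4(42)=57

Yes: 15+42=57


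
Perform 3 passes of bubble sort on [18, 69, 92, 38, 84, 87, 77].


Initial: [18, 69, 92, 38, 84, 87, 77]
Pass 1: [18, 69, 38, 84, 87, 77, 92] (4 swaps)
Pass 2: [18, 38, 69, 84, 77, 87, 92] (2 swaps)
Pass 3: [18, 38, 69, 77, 84, 87, 92] (1 swaps)

After 3 passes: [18, 38, 69, 77, 84, 87, 92]


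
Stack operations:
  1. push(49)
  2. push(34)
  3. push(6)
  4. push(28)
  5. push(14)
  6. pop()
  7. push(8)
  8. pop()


push(49) -> [49]
push(34) -> [49, 34]
push(6) -> [49, 34, 6]
push(28) -> [49, 34, 6, 28]
push(14) -> [49, 34, 6, 28, 14]
pop()->14, [49, 34, 6, 28]
push(8) -> [49, 34, 6, 28, 8]
pop()->8, [49, 34, 6, 28]

Final stack: [49, 34, 6, 28]


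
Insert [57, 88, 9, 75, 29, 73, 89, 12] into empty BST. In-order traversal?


Insert 57: root
Insert 88: R from 57
Insert 9: L from 57
Insert 75: R from 57 -> L from 88
Insert 29: L from 57 -> R from 9
Insert 73: R from 57 -> L from 88 -> L from 75
Insert 89: R from 57 -> R from 88
Insert 12: L from 57 -> R from 9 -> L from 29

In-order: [9, 12, 29, 57, 73, 75, 88, 89]


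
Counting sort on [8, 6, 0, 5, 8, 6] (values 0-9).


Input: [8, 6, 0, 5, 8, 6]
Counts: [1, 0, 0, 0, 0, 1, 2, 0, 2, 0]

Sorted: [0, 5, 6, 6, 8, 8]


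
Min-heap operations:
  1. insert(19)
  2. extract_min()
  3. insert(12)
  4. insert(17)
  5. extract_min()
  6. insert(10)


insert(19) -> [19]
extract_min()->19, []
insert(12) -> [12]
insert(17) -> [12, 17]
extract_min()->12, [17]
insert(10) -> [10, 17]

Final heap: [10, 17]


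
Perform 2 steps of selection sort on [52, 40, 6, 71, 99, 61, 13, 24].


Initial: [52, 40, 6, 71, 99, 61, 13, 24]
Step 1: min=6 at 2
  Swap: [6, 40, 52, 71, 99, 61, 13, 24]
Step 2: min=13 at 6
  Swap: [6, 13, 52, 71, 99, 61, 40, 24]

After 2 steps: [6, 13, 52, 71, 99, 61, 40, 24]


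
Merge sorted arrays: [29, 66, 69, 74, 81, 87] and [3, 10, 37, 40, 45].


Take 3 from B
Take 10 from B
Take 29 from A
Take 37 from B
Take 40 from B
Take 45 from B

Merged: [3, 10, 29, 37, 40, 45, 66, 69, 74, 81, 87]


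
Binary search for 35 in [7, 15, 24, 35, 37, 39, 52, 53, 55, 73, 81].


Step 1: lo=0, hi=10, mid=5, val=39
Step 2: lo=0, hi=4, mid=2, val=24
Step 3: lo=3, hi=4, mid=3, val=35

Found at index 3


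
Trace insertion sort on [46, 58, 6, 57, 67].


Initial: [46, 58, 6, 57, 67]
Insert 58: [46, 58, 6, 57, 67]
Insert 6: [6, 46, 58, 57, 67]
Insert 57: [6, 46, 57, 58, 67]
Insert 67: [6, 46, 57, 58, 67]

Sorted: [6, 46, 57, 58, 67]


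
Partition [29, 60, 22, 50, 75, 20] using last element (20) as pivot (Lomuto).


Pivot: 20
Place pivot at 0: [20, 60, 22, 50, 75, 29]

Partitioned: [20, 60, 22, 50, 75, 29]


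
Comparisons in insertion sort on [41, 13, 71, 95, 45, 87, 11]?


Algorithm: insertion sort
Input: [41, 13, 71, 95, 45, 87, 11]
Sorted: [11, 13, 41, 45, 71, 87, 95]

14


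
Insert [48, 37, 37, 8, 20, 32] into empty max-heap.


Insert 48: [48]
Insert 37: [48, 37]
Insert 37: [48, 37, 37]
Insert 8: [48, 37, 37, 8]
Insert 20: [48, 37, 37, 8, 20]
Insert 32: [48, 37, 37, 8, 20, 32]

Final heap: [48, 37, 37, 8, 20, 32]


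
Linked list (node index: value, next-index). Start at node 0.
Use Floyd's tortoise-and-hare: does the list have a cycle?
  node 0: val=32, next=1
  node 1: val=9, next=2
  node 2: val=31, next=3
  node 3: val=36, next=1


Floyd's tortoise (slow, +1) and hare (fast, +2):
  init: slow=0, fast=0
  step 1: slow=1, fast=2
  step 2: slow=2, fast=1
  step 3: slow=3, fast=3
  slow == fast at node 3: cycle detected

Cycle: yes


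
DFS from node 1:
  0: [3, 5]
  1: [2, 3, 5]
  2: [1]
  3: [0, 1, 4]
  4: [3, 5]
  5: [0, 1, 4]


Visit 1, push [5, 3, 2]
Visit 2, push []
Visit 3, push [4, 0]
Visit 0, push [5]
Visit 5, push [4]
Visit 4, push []

DFS order: [1, 2, 3, 0, 5, 4]


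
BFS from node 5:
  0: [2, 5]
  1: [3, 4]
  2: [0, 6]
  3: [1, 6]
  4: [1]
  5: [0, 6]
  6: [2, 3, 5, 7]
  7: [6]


Visit 5, enqueue [0, 6]
Visit 0, enqueue [2]
Visit 6, enqueue [3, 7]
Visit 2, enqueue []
Visit 3, enqueue [1]
Visit 7, enqueue []
Visit 1, enqueue [4]
Visit 4, enqueue []

BFS order: [5, 0, 6, 2, 3, 7, 1, 4]


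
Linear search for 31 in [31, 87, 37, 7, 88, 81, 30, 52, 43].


i=0: 31==31 found!

Found at 0, 1 comps


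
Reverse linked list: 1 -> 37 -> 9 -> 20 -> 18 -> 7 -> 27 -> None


Step 1: curr=1, set curr.next=prev(None) | reversed so far: 1
Step 2: curr=37, set curr.next=prev(1) | reversed so far: 37 -> 1
Step 3: curr=9, set curr.next=prev(37) | reversed so far: 9 -> 37 -> 1
Step 4: curr=20, set curr.next=prev(9) | reversed so far: 20 -> 9 -> 37 -> 1
Step 5: curr=18, set curr.next=prev(20) | reversed so far: 18 -> 20 -> 9 -> 37 -> 1
Step 6: curr=7, set curr.next=prev(18) | reversed so far: 7 -> 18 -> 20 -> 9 -> 37 -> 1
Step 7: curr=27, set curr.next=prev(7) | reversed so far: 27 -> 7 -> 18 -> 20 -> 9 -> 37 -> 1

27 -> 7 -> 18 -> 20 -> 9 -> 37 -> 1 -> None


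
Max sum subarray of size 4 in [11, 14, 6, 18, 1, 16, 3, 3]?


[0:4]: 49
[1:5]: 39
[2:6]: 41
[3:7]: 38
[4:8]: 23

Max: 49 at [0:4]


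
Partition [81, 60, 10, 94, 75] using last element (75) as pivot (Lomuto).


Pivot: 75
  60 <= 75: swap -> [60, 81, 10, 94, 75]
  10 <= 75: swap -> [60, 10, 81, 94, 75]
Place pivot at 2: [60, 10, 75, 94, 81]

Partitioned: [60, 10, 75, 94, 81]


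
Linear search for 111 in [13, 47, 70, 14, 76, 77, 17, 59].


i=0: 13!=111
i=1: 47!=111
i=2: 70!=111
i=3: 14!=111
i=4: 76!=111
i=5: 77!=111
i=6: 17!=111
i=7: 59!=111

Not found, 8 comps


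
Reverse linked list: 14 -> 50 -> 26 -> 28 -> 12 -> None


Step 1: curr=14, set curr.next=prev(None) | reversed so far: 14
Step 2: curr=50, set curr.next=prev(14) | reversed so far: 50 -> 14
Step 3: curr=26, set curr.next=prev(50) | reversed so far: 26 -> 50 -> 14
Step 4: curr=28, set curr.next=prev(26) | reversed so far: 28 -> 26 -> 50 -> 14
Step 5: curr=12, set curr.next=prev(28) | reversed so far: 12 -> 28 -> 26 -> 50 -> 14

12 -> 28 -> 26 -> 50 -> 14 -> None


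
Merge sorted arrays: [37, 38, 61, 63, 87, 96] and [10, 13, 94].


Take 10 from B
Take 13 from B
Take 37 from A
Take 38 from A
Take 61 from A
Take 63 from A
Take 87 from A
Take 94 from B

Merged: [10, 13, 37, 38, 61, 63, 87, 94, 96]


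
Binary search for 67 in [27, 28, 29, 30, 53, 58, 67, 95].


Step 1: lo=0, hi=7, mid=3, val=30
Step 2: lo=4, hi=7, mid=5, val=58
Step 3: lo=6, hi=7, mid=6, val=67

Found at index 6


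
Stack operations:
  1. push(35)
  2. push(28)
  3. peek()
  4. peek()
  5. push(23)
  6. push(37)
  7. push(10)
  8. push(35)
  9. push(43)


push(35) -> [35]
push(28) -> [35, 28]
peek()->28
peek()->28
push(23) -> [35, 28, 23]
push(37) -> [35, 28, 23, 37]
push(10) -> [35, 28, 23, 37, 10]
push(35) -> [35, 28, 23, 37, 10, 35]
push(43) -> [35, 28, 23, 37, 10, 35, 43]

Final stack: [35, 28, 23, 37, 10, 35, 43]


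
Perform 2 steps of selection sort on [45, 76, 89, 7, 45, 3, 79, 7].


Initial: [45, 76, 89, 7, 45, 3, 79, 7]
Step 1: min=3 at 5
  Swap: [3, 76, 89, 7, 45, 45, 79, 7]
Step 2: min=7 at 3
  Swap: [3, 7, 89, 76, 45, 45, 79, 7]

After 2 steps: [3, 7, 89, 76, 45, 45, 79, 7]


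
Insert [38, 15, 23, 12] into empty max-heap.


Insert 38: [38]
Insert 15: [38, 15]
Insert 23: [38, 15, 23]
Insert 12: [38, 15, 23, 12]

Final heap: [38, 15, 23, 12]


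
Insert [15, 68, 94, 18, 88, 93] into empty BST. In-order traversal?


Insert 15: root
Insert 68: R from 15
Insert 94: R from 15 -> R from 68
Insert 18: R from 15 -> L from 68
Insert 88: R from 15 -> R from 68 -> L from 94
Insert 93: R from 15 -> R from 68 -> L from 94 -> R from 88

In-order: [15, 18, 68, 88, 93, 94]


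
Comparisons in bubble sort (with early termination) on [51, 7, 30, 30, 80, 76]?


Algorithm: bubble sort (with early termination)
Input: [51, 7, 30, 30, 80, 76]
Sorted: [7, 30, 30, 51, 76, 80]

9


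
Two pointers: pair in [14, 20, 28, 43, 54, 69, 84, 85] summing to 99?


lo=0(14)+hi=7(85)=99

Yes: 14+85=99


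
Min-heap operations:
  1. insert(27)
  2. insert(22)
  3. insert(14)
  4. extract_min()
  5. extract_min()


insert(27) -> [27]
insert(22) -> [22, 27]
insert(14) -> [14, 27, 22]
extract_min()->14, [22, 27]
extract_min()->22, [27]

Final heap: [27]


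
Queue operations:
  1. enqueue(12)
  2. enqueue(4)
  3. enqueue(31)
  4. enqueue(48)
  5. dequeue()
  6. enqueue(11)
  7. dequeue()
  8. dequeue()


enqueue(12) -> [12]
enqueue(4) -> [12, 4]
enqueue(31) -> [12, 4, 31]
enqueue(48) -> [12, 4, 31, 48]
dequeue()->12, [4, 31, 48]
enqueue(11) -> [4, 31, 48, 11]
dequeue()->4, [31, 48, 11]
dequeue()->31, [48, 11]

Final queue: [48, 11]


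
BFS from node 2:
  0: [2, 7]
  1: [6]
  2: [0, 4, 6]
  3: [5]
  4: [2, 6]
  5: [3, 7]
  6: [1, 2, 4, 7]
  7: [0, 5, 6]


Visit 2, enqueue [0, 4, 6]
Visit 0, enqueue [7]
Visit 4, enqueue []
Visit 6, enqueue [1]
Visit 7, enqueue [5]
Visit 1, enqueue []
Visit 5, enqueue [3]
Visit 3, enqueue []

BFS order: [2, 0, 4, 6, 7, 1, 5, 3]


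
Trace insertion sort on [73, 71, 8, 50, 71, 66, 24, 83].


Initial: [73, 71, 8, 50, 71, 66, 24, 83]
Insert 71: [71, 73, 8, 50, 71, 66, 24, 83]
Insert 8: [8, 71, 73, 50, 71, 66, 24, 83]
Insert 50: [8, 50, 71, 73, 71, 66, 24, 83]
Insert 71: [8, 50, 71, 71, 73, 66, 24, 83]
Insert 66: [8, 50, 66, 71, 71, 73, 24, 83]
Insert 24: [8, 24, 50, 66, 71, 71, 73, 83]
Insert 83: [8, 24, 50, 66, 71, 71, 73, 83]

Sorted: [8, 24, 50, 66, 71, 71, 73, 83]


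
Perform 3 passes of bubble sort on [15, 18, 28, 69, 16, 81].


Initial: [15, 18, 28, 69, 16, 81]
Pass 1: [15, 18, 28, 16, 69, 81] (1 swaps)
Pass 2: [15, 18, 16, 28, 69, 81] (1 swaps)
Pass 3: [15, 16, 18, 28, 69, 81] (1 swaps)

After 3 passes: [15, 16, 18, 28, 69, 81]


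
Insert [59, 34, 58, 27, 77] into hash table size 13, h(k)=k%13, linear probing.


Insert 59: h=7 -> slot 7
Insert 34: h=8 -> slot 8
Insert 58: h=6 -> slot 6
Insert 27: h=1 -> slot 1
Insert 77: h=12 -> slot 12

Table: [None, 27, None, None, None, None, 58, 59, 34, None, None, None, 77]


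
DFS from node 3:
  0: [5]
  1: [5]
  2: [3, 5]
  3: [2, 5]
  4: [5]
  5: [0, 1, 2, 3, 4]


Visit 3, push [5, 2]
Visit 2, push [5]
Visit 5, push [4, 1, 0]
Visit 0, push []
Visit 1, push []
Visit 4, push []

DFS order: [3, 2, 5, 0, 1, 4]


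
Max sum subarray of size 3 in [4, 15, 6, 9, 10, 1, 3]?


[0:3]: 25
[1:4]: 30
[2:5]: 25
[3:6]: 20
[4:7]: 14

Max: 30 at [1:4]


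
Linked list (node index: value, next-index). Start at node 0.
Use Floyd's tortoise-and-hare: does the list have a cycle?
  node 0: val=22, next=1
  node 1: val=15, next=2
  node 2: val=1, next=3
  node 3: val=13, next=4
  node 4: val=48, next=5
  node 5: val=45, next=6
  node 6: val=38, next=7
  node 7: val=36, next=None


Floyd's tortoise (slow, +1) and hare (fast, +2):
  init: slow=0, fast=0
  step 1: slow=1, fast=2
  step 2: slow=2, fast=4
  step 3: slow=3, fast=6
  step 4: fast 6->7->None, no cycle

Cycle: no


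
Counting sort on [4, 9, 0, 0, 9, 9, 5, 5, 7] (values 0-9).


Input: [4, 9, 0, 0, 9, 9, 5, 5, 7]
Counts: [2, 0, 0, 0, 1, 2, 0, 1, 0, 3]

Sorted: [0, 0, 4, 5, 5, 7, 9, 9, 9]


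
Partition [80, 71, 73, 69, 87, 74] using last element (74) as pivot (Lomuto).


Pivot: 74
  71 <= 74: swap -> [71, 80, 73, 69, 87, 74]
  73 <= 74: swap -> [71, 73, 80, 69, 87, 74]
  69 <= 74: swap -> [71, 73, 69, 80, 87, 74]
Place pivot at 3: [71, 73, 69, 74, 87, 80]

Partitioned: [71, 73, 69, 74, 87, 80]


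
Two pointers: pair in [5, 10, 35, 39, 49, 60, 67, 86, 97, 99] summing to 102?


lo=0(5)+hi=9(99)=104
lo=0(5)+hi=8(97)=102

Yes: 5+97=102


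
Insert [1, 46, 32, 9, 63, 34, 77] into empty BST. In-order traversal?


Insert 1: root
Insert 46: R from 1
Insert 32: R from 1 -> L from 46
Insert 9: R from 1 -> L from 46 -> L from 32
Insert 63: R from 1 -> R from 46
Insert 34: R from 1 -> L from 46 -> R from 32
Insert 77: R from 1 -> R from 46 -> R from 63

In-order: [1, 9, 32, 34, 46, 63, 77]


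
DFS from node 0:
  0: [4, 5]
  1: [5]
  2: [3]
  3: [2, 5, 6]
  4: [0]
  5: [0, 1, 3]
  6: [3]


Visit 0, push [5, 4]
Visit 4, push []
Visit 5, push [3, 1]
Visit 1, push []
Visit 3, push [6, 2]
Visit 2, push []
Visit 6, push []

DFS order: [0, 4, 5, 1, 3, 2, 6]


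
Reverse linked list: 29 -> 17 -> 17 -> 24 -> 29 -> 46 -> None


Step 1: curr=29, set curr.next=prev(None) | reversed so far: 29
Step 2: curr=17, set curr.next=prev(29) | reversed so far: 17 -> 29
Step 3: curr=17, set curr.next=prev(17) | reversed so far: 17 -> 17 -> 29
Step 4: curr=24, set curr.next=prev(17) | reversed so far: 24 -> 17 -> 17 -> 29
Step 5: curr=29, set curr.next=prev(24) | reversed so far: 29 -> 24 -> 17 -> 17 -> 29
Step 6: curr=46, set curr.next=prev(29) | reversed so far: 46 -> 29 -> 24 -> 17 -> 17 -> 29

46 -> 29 -> 24 -> 17 -> 17 -> 29 -> None


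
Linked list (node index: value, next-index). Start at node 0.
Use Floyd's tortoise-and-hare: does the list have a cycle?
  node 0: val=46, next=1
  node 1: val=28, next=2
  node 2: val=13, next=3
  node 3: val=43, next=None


Floyd's tortoise (slow, +1) and hare (fast, +2):
  init: slow=0, fast=0
  step 1: slow=1, fast=2
  step 2: fast 2->3->None, no cycle

Cycle: no
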